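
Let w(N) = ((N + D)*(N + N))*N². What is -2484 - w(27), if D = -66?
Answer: 1532790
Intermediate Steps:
w(N) = 2*N³*(-66 + N) (w(N) = ((N - 66)*(N + N))*N² = ((-66 + N)*(2*N))*N² = (2*N*(-66 + N))*N² = 2*N³*(-66 + N))
-2484 - w(27) = -2484 - 2*27³*(-66 + 27) = -2484 - 2*19683*(-39) = -2484 - 1*(-1535274) = -2484 + 1535274 = 1532790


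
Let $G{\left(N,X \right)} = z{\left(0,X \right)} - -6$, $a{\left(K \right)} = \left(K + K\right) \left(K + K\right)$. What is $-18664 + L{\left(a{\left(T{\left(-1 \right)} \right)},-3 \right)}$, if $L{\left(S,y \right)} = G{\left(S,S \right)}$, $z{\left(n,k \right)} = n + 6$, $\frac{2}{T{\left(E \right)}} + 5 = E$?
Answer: $-18652$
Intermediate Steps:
$T{\left(E \right)} = \frac{2}{-5 + E}$
$z{\left(n,k \right)} = 6 + n$
$a{\left(K \right)} = 4 K^{2}$ ($a{\left(K \right)} = 2 K 2 K = 4 K^{2}$)
$G{\left(N,X \right)} = 12$ ($G{\left(N,X \right)} = \left(6 + 0\right) - -6 = 6 + 6 = 12$)
$L{\left(S,y \right)} = 12$
$-18664 + L{\left(a{\left(T{\left(-1 \right)} \right)},-3 \right)} = -18664 + 12 = -18652$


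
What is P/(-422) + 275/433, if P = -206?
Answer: 102624/91363 ≈ 1.1233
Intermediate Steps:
P/(-422) + 275/433 = -206/(-422) + 275/433 = -206*(-1/422) + 275*(1/433) = 103/211 + 275/433 = 102624/91363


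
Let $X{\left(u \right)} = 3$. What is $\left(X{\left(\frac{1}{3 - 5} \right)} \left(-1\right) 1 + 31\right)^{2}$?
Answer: $784$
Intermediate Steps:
$\left(X{\left(\frac{1}{3 - 5} \right)} \left(-1\right) 1 + 31\right)^{2} = \left(3 \left(-1\right) 1 + 31\right)^{2} = \left(\left(-3\right) 1 + 31\right)^{2} = \left(-3 + 31\right)^{2} = 28^{2} = 784$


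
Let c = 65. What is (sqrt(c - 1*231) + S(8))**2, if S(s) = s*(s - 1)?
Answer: (56 + I*sqrt(166))**2 ≈ 2970.0 + 1443.0*I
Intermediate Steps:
S(s) = s*(-1 + s)
(sqrt(c - 1*231) + S(8))**2 = (sqrt(65 - 1*231) + 8*(-1 + 8))**2 = (sqrt(65 - 231) + 8*7)**2 = (sqrt(-166) + 56)**2 = (I*sqrt(166) + 56)**2 = (56 + I*sqrt(166))**2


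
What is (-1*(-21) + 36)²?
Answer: 3249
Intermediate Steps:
(-1*(-21) + 36)² = (21 + 36)² = 57² = 3249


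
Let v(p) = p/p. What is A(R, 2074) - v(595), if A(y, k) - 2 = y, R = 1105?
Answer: 1106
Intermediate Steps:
A(y, k) = 2 + y
v(p) = 1
A(R, 2074) - v(595) = (2 + 1105) - 1*1 = 1107 - 1 = 1106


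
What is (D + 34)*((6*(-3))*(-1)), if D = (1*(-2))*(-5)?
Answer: 792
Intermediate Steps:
D = 10 (D = -2*(-5) = 10)
(D + 34)*((6*(-3))*(-1)) = (10 + 34)*((6*(-3))*(-1)) = 44*(-18*(-1)) = 44*18 = 792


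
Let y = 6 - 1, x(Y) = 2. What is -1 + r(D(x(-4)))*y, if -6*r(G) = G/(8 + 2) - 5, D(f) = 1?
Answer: 37/12 ≈ 3.0833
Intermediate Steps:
y = 5
r(G) = ⅚ - G/60 (r(G) = -(G/(8 + 2) - 5)/6 = -(G/10 - 5)/6 = -(-5 + G/10)/6 = ⅚ - G/60)
-1 + r(D(x(-4)))*y = -1 + (⅚ - 1/60*1)*5 = -1 + (⅚ - 1/60)*5 = -1 + (49/60)*5 = -1 + 49/12 = 37/12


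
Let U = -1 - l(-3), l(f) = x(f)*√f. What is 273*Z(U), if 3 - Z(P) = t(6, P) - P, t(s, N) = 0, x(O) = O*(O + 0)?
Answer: 546 - 2457*I*√3 ≈ 546.0 - 4255.6*I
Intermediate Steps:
x(O) = O² (x(O) = O*O = O²)
l(f) = f^(5/2) (l(f) = f²*√f = f^(5/2))
U = -1 - 9*I*√3 (U = -1 - (-3)^(5/2) = -1 - 9*I*√3 ≈ -1.0 - 15.588*I)
Z(P) = 3 + P (Z(P) = 3 - (0 - P) = 3 - (-1)*P = 3 + P)
273*Z(U) = 273*(3 + (-1 - 9*I*√3)) = 273*(2 - 9*I*√3) = 546 - 2457*I*√3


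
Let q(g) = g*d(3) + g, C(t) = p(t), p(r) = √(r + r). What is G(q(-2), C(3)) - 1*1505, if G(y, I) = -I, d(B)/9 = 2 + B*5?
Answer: -1505 - √6 ≈ -1507.4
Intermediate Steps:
p(r) = √2*√r (p(r) = √(2*r) = √2*√r)
d(B) = 18 + 45*B (d(B) = 9*(2 + B*5) = 9*(2 + 5*B) = 18 + 45*B)
C(t) = √2*√t
q(g) = 154*g (q(g) = g*(18 + 45*3) + g = g*(18 + 135) + g = g*153 + g = 153*g + g = 154*g)
G(q(-2), C(3)) - 1*1505 = -√2*√3 - 1*1505 = -√6 - 1505 = -1505 - √6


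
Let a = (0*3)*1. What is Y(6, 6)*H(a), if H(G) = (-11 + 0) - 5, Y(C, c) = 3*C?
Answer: -288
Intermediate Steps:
a = 0 (a = 0*1 = 0)
H(G) = -16 (H(G) = -11 - 5 = -16)
Y(6, 6)*H(a) = (3*6)*(-16) = 18*(-16) = -288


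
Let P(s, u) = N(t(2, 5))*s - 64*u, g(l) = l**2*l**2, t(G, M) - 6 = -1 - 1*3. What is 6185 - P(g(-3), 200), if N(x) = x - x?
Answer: 18985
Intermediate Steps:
t(G, M) = 2 (t(G, M) = 6 + (-1 - 1*3) = 6 + (-1 - 3) = 6 - 4 = 2)
g(l) = l**4
N(x) = 0
P(s, u) = -64*u (P(s, u) = 0*s - 64*u = 0 - 64*u = -64*u)
6185 - P(g(-3), 200) = 6185 - (-64)*200 = 6185 - 1*(-12800) = 6185 + 12800 = 18985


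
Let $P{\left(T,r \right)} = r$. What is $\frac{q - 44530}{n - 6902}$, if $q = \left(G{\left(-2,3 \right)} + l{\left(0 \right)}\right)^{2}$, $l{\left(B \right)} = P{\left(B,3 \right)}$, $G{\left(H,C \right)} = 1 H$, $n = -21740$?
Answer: $\frac{44529}{28642} \approx 1.5547$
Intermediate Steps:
$G{\left(H,C \right)} = H$
$l{\left(B \right)} = 3$
$q = 1$ ($q = \left(-2 + 3\right)^{2} = 1^{2} = 1$)
$\frac{q - 44530}{n - 6902} = \frac{1 - 44530}{-21740 - 6902} = - \frac{44529}{-28642} = \left(-44529\right) \left(- \frac{1}{28642}\right) = \frac{44529}{28642}$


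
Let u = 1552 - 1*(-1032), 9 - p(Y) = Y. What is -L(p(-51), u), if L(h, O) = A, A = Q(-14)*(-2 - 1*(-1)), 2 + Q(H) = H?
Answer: -16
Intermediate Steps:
p(Y) = 9 - Y
Q(H) = -2 + H
u = 2584 (u = 1552 + 1032 = 2584)
A = 16 (A = (-2 - 14)*(-2 - 1*(-1)) = -16*(-2 + 1) = -16*(-1) = 16)
L(h, O) = 16
-L(p(-51), u) = -1*16 = -16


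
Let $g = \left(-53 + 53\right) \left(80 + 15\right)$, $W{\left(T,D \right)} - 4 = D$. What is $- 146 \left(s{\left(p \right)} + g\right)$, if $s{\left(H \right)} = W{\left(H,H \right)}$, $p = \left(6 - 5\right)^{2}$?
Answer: $-730$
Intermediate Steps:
$W{\left(T,D \right)} = 4 + D$
$g = 0$ ($g = 0 \cdot 95 = 0$)
$p = 1$ ($p = 1^{2} = 1$)
$s{\left(H \right)} = 4 + H$
$- 146 \left(s{\left(p \right)} + g\right) = - 146 \left(\left(4 + 1\right) + 0\right) = - 146 \left(5 + 0\right) = \left(-146\right) 5 = -730$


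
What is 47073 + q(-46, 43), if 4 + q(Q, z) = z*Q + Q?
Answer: 45045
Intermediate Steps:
q(Q, z) = -4 + Q + Q*z (q(Q, z) = -4 + (z*Q + Q) = -4 + (Q*z + Q) = -4 + (Q + Q*z) = -4 + Q + Q*z)
47073 + q(-46, 43) = 47073 + (-4 - 46 - 46*43) = 47073 + (-4 - 46 - 1978) = 47073 - 2028 = 45045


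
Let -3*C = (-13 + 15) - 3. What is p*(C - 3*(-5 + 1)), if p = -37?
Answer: -1369/3 ≈ -456.33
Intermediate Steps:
C = 1/3 (C = -((-13 + 15) - 3)/3 = -(2 - 3)/3 = -1/3*(-1) = 1/3 ≈ 0.33333)
p*(C - 3*(-5 + 1)) = -37*(1/3 - 3*(-5 + 1)) = -37*(1/3 - 3*(-4)) = -37*(1/3 + 12) = -37*37/3 = -1369/3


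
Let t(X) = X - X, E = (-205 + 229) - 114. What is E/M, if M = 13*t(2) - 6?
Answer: 15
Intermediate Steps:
E = -90 (E = 24 - 114 = -90)
t(X) = 0
M = -6 (M = 13*0 - 6 = 0 - 6 = -6)
E/M = -90/(-6) = -90*(-⅙) = 15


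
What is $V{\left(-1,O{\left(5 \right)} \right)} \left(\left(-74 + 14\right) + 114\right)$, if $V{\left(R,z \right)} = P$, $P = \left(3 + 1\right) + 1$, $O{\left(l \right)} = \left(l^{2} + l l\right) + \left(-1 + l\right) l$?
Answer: $270$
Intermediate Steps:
$O{\left(l \right)} = 2 l^{2} + l \left(-1 + l\right)$ ($O{\left(l \right)} = \left(l^{2} + l^{2}\right) + l \left(-1 + l\right) = 2 l^{2} + l \left(-1 + l\right)$)
$P = 5$ ($P = 4 + 1 = 5$)
$V{\left(R,z \right)} = 5$
$V{\left(-1,O{\left(5 \right)} \right)} \left(\left(-74 + 14\right) + 114\right) = 5 \left(\left(-74 + 14\right) + 114\right) = 5 \left(-60 + 114\right) = 5 \cdot 54 = 270$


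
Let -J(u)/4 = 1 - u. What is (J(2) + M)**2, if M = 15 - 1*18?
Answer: 1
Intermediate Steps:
J(u) = -4 + 4*u (J(u) = -4*(1 - u) = -4 + 4*u)
M = -3 (M = 15 - 18 = -3)
(J(2) + M)**2 = ((-4 + 4*2) - 3)**2 = ((-4 + 8) - 3)**2 = (4 - 3)**2 = 1**2 = 1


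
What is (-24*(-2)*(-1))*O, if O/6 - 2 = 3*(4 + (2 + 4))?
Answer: -9216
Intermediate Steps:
O = 192 (O = 12 + 6*(3*(4 + (2 + 4))) = 12 + 6*(3*(4 + 6)) = 12 + 6*(3*10) = 12 + 6*30 = 12 + 180 = 192)
(-24*(-2)*(-1))*O = (-24*(-2)*(-1))*192 = (48*(-1))*192 = -48*192 = -9216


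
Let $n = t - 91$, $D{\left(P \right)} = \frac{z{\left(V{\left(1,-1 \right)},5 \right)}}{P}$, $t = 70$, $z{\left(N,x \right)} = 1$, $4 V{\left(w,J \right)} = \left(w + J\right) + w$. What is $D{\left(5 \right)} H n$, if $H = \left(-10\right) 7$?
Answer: $294$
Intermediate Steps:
$V{\left(w,J \right)} = \frac{w}{2} + \frac{J}{4}$ ($V{\left(w,J \right)} = \frac{\left(w + J\right) + w}{4} = \frac{\left(J + w\right) + w}{4} = \frac{J + 2 w}{4} = \frac{w}{2} + \frac{J}{4}$)
$D{\left(P \right)} = \frac{1}{P}$ ($D{\left(P \right)} = 1 \frac{1}{P} = \frac{1}{P}$)
$n = -21$ ($n = 70 - 91 = -21$)
$H = -70$
$D{\left(5 \right)} H n = \frac{1}{5} \left(-70\right) \left(-21\right) = \left(-14\right) \left(-21\right) = 294$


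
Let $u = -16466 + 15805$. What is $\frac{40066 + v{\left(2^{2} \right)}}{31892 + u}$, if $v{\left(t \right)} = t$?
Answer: $\frac{40070}{31231} \approx 1.283$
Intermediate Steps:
$u = -661$
$\frac{40066 + v{\left(2^{2} \right)}}{31892 + u} = \frac{40066 + 2^{2}}{31892 - 661} = \frac{40066 + 4}{31231} = 40070 \cdot \frac{1}{31231} = \frac{40070}{31231}$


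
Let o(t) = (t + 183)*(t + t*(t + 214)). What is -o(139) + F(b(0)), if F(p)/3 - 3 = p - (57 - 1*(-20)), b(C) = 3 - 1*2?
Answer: -15844551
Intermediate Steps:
b(C) = 1 (b(C) = 3 - 2 = 1)
o(t) = (183 + t)*(t + t*(214 + t))
F(p) = -222 + 3*p (F(p) = 9 + 3*(p - (57 - 1*(-20))) = 9 + 3*(p - (57 + 20)) = 9 + 3*(p - 1*77) = 9 + 3*(p - 77) = 9 + 3*(-77 + p) = 9 + (-231 + 3*p) = -222 + 3*p)
-o(139) + F(b(0)) = -139*(39345 + 139² + 398*139) + (-222 + 3*1) = -139*(39345 + 19321 + 55322) + (-222 + 3) = -139*113988 - 219 = -1*15844332 - 219 = -15844332 - 219 = -15844551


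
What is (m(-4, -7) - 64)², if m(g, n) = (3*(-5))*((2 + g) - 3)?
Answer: 121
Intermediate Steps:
m(g, n) = 15 - 15*g (m(g, n) = -15*(-1 + g) = 15 - 15*g)
(m(-4, -7) - 64)² = ((15 - 15*(-4)) - 64)² = ((15 + 60) - 64)² = (75 - 64)² = 11² = 121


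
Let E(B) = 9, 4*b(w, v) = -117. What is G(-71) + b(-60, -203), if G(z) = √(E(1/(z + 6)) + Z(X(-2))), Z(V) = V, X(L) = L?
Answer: -117/4 + √7 ≈ -26.604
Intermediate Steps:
b(w, v) = -117/4 (b(w, v) = (¼)*(-117) = -117/4)
G(z) = √7 (G(z) = √(9 - 2) = √7)
G(-71) + b(-60, -203) = √7 - 117/4 = -117/4 + √7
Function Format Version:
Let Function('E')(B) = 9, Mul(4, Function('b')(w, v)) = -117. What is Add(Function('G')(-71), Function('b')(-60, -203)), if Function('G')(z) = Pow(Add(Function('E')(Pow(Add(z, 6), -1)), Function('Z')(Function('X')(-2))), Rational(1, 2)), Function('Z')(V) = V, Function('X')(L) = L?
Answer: Add(Rational(-117, 4), Pow(7, Rational(1, 2))) ≈ -26.604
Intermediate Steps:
Function('b')(w, v) = Rational(-117, 4) (Function('b')(w, v) = Mul(Rational(1, 4), -117) = Rational(-117, 4))
Function('G')(z) = Pow(7, Rational(1, 2)) (Function('G')(z) = Pow(Add(9, -2), Rational(1, 2)) = Pow(7, Rational(1, 2)))
Add(Function('G')(-71), Function('b')(-60, -203)) = Add(Pow(7, Rational(1, 2)), Rational(-117, 4)) = Add(Rational(-117, 4), Pow(7, Rational(1, 2)))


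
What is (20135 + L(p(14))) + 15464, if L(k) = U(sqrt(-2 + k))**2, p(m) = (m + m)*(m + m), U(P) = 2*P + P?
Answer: 42637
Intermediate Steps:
U(P) = 3*P
p(m) = 4*m**2 (p(m) = (2*m)*(2*m) = 4*m**2)
L(k) = -18 + 9*k (L(k) = (3*sqrt(-2 + k))**2 = -18 + 9*k)
(20135 + L(p(14))) + 15464 = (20135 + (-18 + 9*(4*14**2))) + 15464 = (20135 + (-18 + 9*(4*196))) + 15464 = (20135 + (-18 + 9*784)) + 15464 = (20135 + (-18 + 7056)) + 15464 = (20135 + 7038) + 15464 = 27173 + 15464 = 42637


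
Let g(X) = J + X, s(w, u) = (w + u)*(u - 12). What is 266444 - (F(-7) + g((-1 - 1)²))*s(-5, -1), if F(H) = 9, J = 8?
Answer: 264806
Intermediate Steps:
s(w, u) = (-12 + u)*(u + w) (s(w, u) = (u + w)*(-12 + u) = (-12 + u)*(u + w))
g(X) = 8 + X
266444 - (F(-7) + g((-1 - 1)²))*s(-5, -1) = 266444 - (9 + (8 + (-1 - 1)²))*((-1)² - 12*(-1) - 12*(-5) - 1*(-5)) = 266444 - (9 + (8 + (-2)²))*(1 + 12 + 60 + 5) = 266444 - (9 + (8 + 4))*78 = 266444 - (9 + 12)*78 = 266444 - 21*78 = 266444 - 1*1638 = 266444 - 1638 = 264806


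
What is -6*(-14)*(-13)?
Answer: -1092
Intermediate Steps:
-6*(-14)*(-13) = 84*(-13) = -1092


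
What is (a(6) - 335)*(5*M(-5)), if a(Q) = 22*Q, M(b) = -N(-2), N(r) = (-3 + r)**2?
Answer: 25375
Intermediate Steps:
M(b) = -25 (M(b) = -(-3 - 2)**2 = -1*(-5)**2 = -1*25 = -25)
(a(6) - 335)*(5*M(-5)) = (22*6 - 335)*(5*(-25)) = (132 - 335)*(-125) = -203*(-125) = 25375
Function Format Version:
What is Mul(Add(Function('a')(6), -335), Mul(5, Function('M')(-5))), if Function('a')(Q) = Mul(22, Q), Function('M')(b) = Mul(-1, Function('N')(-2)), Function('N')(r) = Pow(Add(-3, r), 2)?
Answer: 25375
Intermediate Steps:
Function('M')(b) = -25 (Function('M')(b) = Mul(-1, Pow(Add(-3, -2), 2)) = Mul(-1, Pow(-5, 2)) = Mul(-1, 25) = -25)
Mul(Add(Function('a')(6), -335), Mul(5, Function('M')(-5))) = Mul(Add(Mul(22, 6), -335), Mul(5, -25)) = Mul(Add(132, -335), -125) = Mul(-203, -125) = 25375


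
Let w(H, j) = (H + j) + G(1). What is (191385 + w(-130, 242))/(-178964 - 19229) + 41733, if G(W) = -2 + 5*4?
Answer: 8270996954/198193 ≈ 41732.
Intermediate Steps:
G(W) = 18 (G(W) = -2 + 20 = 18)
w(H, j) = 18 + H + j (w(H, j) = (H + j) + 18 = 18 + H + j)
(191385 + w(-130, 242))/(-178964 - 19229) + 41733 = (191385 + (18 - 130 + 242))/(-178964 - 19229) + 41733 = (191385 + 130)/(-198193) + 41733 = 191515*(-1/198193) + 41733 = -191515/198193 + 41733 = 8270996954/198193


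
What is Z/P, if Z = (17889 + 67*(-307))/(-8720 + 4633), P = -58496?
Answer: -5/446032 ≈ -1.1210e-5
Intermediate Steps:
Z = 40/61 (Z = (17889 - 20569)/(-4087) = -2680*(-1/4087) = 40/61 ≈ 0.65574)
Z/P = (40/61)/(-58496) = (40/61)*(-1/58496) = -5/446032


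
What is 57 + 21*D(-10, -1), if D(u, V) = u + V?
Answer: -174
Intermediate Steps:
D(u, V) = V + u
57 + 21*D(-10, -1) = 57 + 21*(-1 - 10) = 57 + 21*(-11) = 57 - 231 = -174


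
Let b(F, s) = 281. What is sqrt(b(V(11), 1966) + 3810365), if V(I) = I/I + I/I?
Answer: sqrt(3810646) ≈ 1952.1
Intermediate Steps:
V(I) = 2 (V(I) = 1 + 1 = 2)
sqrt(b(V(11), 1966) + 3810365) = sqrt(281 + 3810365) = sqrt(3810646)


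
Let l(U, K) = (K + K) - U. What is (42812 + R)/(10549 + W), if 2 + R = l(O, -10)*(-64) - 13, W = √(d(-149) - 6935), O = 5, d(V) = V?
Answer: 6082389/1445305 - 88794*I*√1771/111288485 ≈ 4.2084 - 0.033577*I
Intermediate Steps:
l(U, K) = -U + 2*K (l(U, K) = 2*K - U = -U + 2*K)
W = 2*I*√1771 (W = √(-149 - 6935) = √(-7084) = 2*I*√1771 ≈ 84.167*I)
R = 1585 (R = -2 + ((-1*5 + 2*(-10))*(-64) - 13) = -2 + ((-5 - 20)*(-64) - 13) = -2 + (-25*(-64) - 13) = -2 + (1600 - 13) = -2 + 1587 = 1585)
(42812 + R)/(10549 + W) = (42812 + 1585)/(10549 + 2*I*√1771) = 44397/(10549 + 2*I*√1771)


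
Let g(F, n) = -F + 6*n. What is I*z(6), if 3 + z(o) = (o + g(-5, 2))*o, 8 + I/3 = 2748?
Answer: 1109700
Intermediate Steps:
I = 8220 (I = -24 + 3*2748 = -24 + 8244 = 8220)
z(o) = -3 + o*(17 + o) (z(o) = -3 + (o + (-1*(-5) + 6*2))*o = -3 + (o + (5 + 12))*o = -3 + (o + 17)*o = -3 + (17 + o)*o = -3 + o*(17 + o))
I*z(6) = 8220*(-3 + 6² + 17*6) = 8220*(-3 + 36 + 102) = 8220*135 = 1109700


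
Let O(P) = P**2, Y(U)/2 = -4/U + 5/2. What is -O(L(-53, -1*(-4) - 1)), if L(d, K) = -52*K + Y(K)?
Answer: -212521/9 ≈ -23613.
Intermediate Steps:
Y(U) = 5 - 8/U (Y(U) = 2*(-4/U + 5/2) = 2*(5/2 - 4/U) = 5 - 8/U)
L(d, K) = 5 - 52*K - 8/K (L(d, K) = -52*K + (5 - 8/K) = 5 - 52*K - 8/K)
-O(L(-53, -1*(-4) - 1)) = -(5 - 52*(-1*(-4) - 1) - 8/(-1*(-4) - 1))**2 = -(5 - 52*(4 - 1) - 8/(4 - 1))**2 = -(5 - 52*3 - 8/3)**2 = -(5 - 156 - 8*1/3)**2 = -(5 - 156 - 8/3)**2 = -(-461/3)**2 = -1*212521/9 = -212521/9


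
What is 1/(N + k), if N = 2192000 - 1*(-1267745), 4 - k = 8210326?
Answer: -1/4750577 ≈ -2.1050e-7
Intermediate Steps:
k = -8210322 (k = 4 - 1*8210326 = 4 - 8210326 = -8210322)
N = 3459745 (N = 2192000 + 1267745 = 3459745)
1/(N + k) = 1/(3459745 - 8210322) = 1/(-4750577) = -1/4750577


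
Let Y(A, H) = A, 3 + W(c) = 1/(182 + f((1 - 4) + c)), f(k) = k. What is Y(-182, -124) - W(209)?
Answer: -69453/388 ≈ -179.00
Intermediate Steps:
W(c) = -3 + 1/(179 + c) (W(c) = -3 + 1/(182 + ((1 - 4) + c)) = -3 + 1/(182 + (-3 + c)) = -3 + 1/(179 + c))
Y(-182, -124) - W(209) = -182 - (-536 - 3*209)/(179 + 209) = -182 - (-536 - 627)/388 = -182 - (-1163)/388 = -182 - 1*(-1163/388) = -182 + 1163/388 = -69453/388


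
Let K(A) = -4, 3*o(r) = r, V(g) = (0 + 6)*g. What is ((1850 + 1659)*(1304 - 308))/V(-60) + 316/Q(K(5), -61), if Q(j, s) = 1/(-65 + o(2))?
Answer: -901127/30 ≈ -30038.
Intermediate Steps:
V(g) = 6*g
o(r) = r/3
Q(j, s) = -3/193 (Q(j, s) = 1/(-65 + (⅓)*2) = 1/(-65 + ⅔) = 1/(-193/3) = -3/193)
((1850 + 1659)*(1304 - 308))/V(-60) + 316/Q(K(5), -61) = ((1850 + 1659)*(1304 - 308))/((6*(-60))) + 316/(-3/193) = (3509*996)/(-360) + 316*(-193/3) = 3494964*(-1/360) - 60988/3 = -291247/30 - 60988/3 = -901127/30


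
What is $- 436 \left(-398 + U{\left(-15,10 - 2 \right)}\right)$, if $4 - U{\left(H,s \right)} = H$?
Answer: $165244$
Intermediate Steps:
$U{\left(H,s \right)} = 4 - H$
$- 436 \left(-398 + U{\left(-15,10 - 2 \right)}\right) = - 436 \left(-398 + \left(4 - -15\right)\right) = - 436 \left(-398 + \left(4 + 15\right)\right) = - 436 \left(-398 + 19\right) = \left(-436\right) \left(-379\right) = 165244$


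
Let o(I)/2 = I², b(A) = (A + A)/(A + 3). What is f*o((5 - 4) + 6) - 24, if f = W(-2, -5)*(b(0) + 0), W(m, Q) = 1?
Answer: -24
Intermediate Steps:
b(A) = 2*A/(3 + A) (b(A) = (2*A)/(3 + A) = 2*A/(3 + A))
o(I) = 2*I²
f = 0 (f = 1*(2*0/(3 + 0) + 0) = 1*(2*0/3 + 0) = 1*(2*0*(⅓) + 0) = 1*(0 + 0) = 1*0 = 0)
f*o((5 - 4) + 6) - 24 = 0*(2*((5 - 4) + 6)²) - 24 = 0*(2*(1 + 6)²) - 24 = 0*(2*7²) - 24 = 0*(2*49) - 24 = 0*98 - 24 = 0 - 24 = -24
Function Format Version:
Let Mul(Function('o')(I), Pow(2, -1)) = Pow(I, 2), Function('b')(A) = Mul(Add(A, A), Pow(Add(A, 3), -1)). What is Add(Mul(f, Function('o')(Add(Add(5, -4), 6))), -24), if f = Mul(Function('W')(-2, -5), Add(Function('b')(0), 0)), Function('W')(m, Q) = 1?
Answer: -24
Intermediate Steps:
Function('b')(A) = Mul(2, A, Pow(Add(3, A), -1)) (Function('b')(A) = Mul(Mul(2, A), Pow(Add(3, A), -1)) = Mul(2, A, Pow(Add(3, A), -1)))
Function('o')(I) = Mul(2, Pow(I, 2))
f = 0 (f = Mul(1, Add(Mul(2, 0, Pow(Add(3, 0), -1)), 0)) = Mul(1, Add(Mul(2, 0, Pow(3, -1)), 0)) = Mul(1, Add(Mul(2, 0, Rational(1, 3)), 0)) = Mul(1, Add(0, 0)) = Mul(1, 0) = 0)
Add(Mul(f, Function('o')(Add(Add(5, -4), 6))), -24) = Add(Mul(0, Mul(2, Pow(Add(Add(5, -4), 6), 2))), -24) = Add(Mul(0, Mul(2, Pow(Add(1, 6), 2))), -24) = Add(Mul(0, Mul(2, Pow(7, 2))), -24) = Add(Mul(0, Mul(2, 49)), -24) = Add(Mul(0, 98), -24) = Add(0, -24) = -24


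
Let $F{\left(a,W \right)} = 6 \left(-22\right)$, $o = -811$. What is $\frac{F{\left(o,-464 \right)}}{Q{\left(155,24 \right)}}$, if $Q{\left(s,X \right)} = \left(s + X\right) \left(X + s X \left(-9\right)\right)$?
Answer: $\frac{11}{499052} \approx 2.2042 \cdot 10^{-5}$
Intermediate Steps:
$Q{\left(s,X \right)} = \left(X + s\right) \left(X - 9 X s\right)$ ($Q{\left(s,X \right)} = \left(X + s\right) \left(X + X s \left(-9\right)\right) = \left(X + s\right) \left(X - 9 X s\right)$)
$F{\left(a,W \right)} = -132$
$\frac{F{\left(o,-464 \right)}}{Q{\left(155,24 \right)}} = - \frac{132}{24 \left(24 + 155 - 9 \cdot 155^{2} - 216 \cdot 155\right)} = - \frac{132}{24 \left(24 + 155 - 216225 - 33480\right)} = - \frac{132}{24 \left(-249526\right)} = - \frac{132}{-5988624} = \left(-132\right) \left(- \frac{1}{5988624}\right) = \frac{11}{499052}$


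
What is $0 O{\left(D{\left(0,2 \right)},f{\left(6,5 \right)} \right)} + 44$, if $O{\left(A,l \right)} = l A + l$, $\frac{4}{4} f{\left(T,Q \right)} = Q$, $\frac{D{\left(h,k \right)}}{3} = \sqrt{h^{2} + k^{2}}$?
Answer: $44$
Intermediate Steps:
$D{\left(h,k \right)} = 3 \sqrt{h^{2} + k^{2}}$
$f{\left(T,Q \right)} = Q$
$O{\left(A,l \right)} = l + A l$ ($O{\left(A,l \right)} = A l + l = l + A l$)
$0 O{\left(D{\left(0,2 \right)},f{\left(6,5 \right)} \right)} + 44 = 0 \cdot 5 \left(1 + 3 \sqrt{0^{2} + 2^{2}}\right) + 44 = 0 \cdot 5 \left(1 + 3 \sqrt{0 + 4}\right) + 44 = 0 \cdot 5 \left(1 + 3 \sqrt{4}\right) + 44 = 0 \cdot 5 \left(1 + 3 \cdot 2\right) + 44 = 0 \cdot 5 \left(1 + 6\right) + 44 = 0 \cdot 5 \cdot 7 + 44 = 0 \cdot 35 + 44 = 0 + 44 = 44$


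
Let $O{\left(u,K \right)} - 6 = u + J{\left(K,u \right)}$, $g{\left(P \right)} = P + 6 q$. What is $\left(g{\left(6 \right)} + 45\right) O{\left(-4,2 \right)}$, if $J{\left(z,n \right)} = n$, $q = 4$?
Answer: $-150$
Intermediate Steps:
$g{\left(P \right)} = 24 + P$ ($g{\left(P \right)} = P + 6 \cdot 4 = P + 24 = 24 + P$)
$O{\left(u,K \right)} = 6 + 2 u$ ($O{\left(u,K \right)} = 6 + \left(u + u\right) = 6 + 2 u$)
$\left(g{\left(6 \right)} + 45\right) O{\left(-4,2 \right)} = \left(\left(24 + 6\right) + 45\right) \left(6 + 2 \left(-4\right)\right) = \left(30 + 45\right) \left(6 - 8\right) = 75 \left(-2\right) = -150$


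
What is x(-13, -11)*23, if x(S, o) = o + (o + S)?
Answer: -805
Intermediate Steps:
x(S, o) = S + 2*o (x(S, o) = o + (S + o) = S + 2*o)
x(-13, -11)*23 = (-13 + 2*(-11))*23 = (-13 - 22)*23 = -35*23 = -805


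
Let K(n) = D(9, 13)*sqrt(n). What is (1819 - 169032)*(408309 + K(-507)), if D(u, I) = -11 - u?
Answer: -68274572817 + 43475380*I*sqrt(3) ≈ -6.8275e+10 + 7.5302e+7*I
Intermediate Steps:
K(n) = -20*sqrt(n) (K(n) = (-11 - 1*9)*sqrt(n) = (-11 - 9)*sqrt(n) = -20*sqrt(n))
(1819 - 169032)*(408309 + K(-507)) = (1819 - 169032)*(408309 - 260*I*sqrt(3)) = -167213*(408309 - 260*I*sqrt(3)) = -68274572817 + 43475380*I*sqrt(3)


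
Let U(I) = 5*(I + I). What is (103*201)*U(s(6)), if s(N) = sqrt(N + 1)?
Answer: 207030*sqrt(7) ≈ 5.4775e+5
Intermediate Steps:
s(N) = sqrt(1 + N)
U(I) = 10*I (U(I) = 5*(2*I) = 10*I)
(103*201)*U(s(6)) = (103*201)*(10*sqrt(1 + 6)) = 20703*(10*sqrt(7)) = 207030*sqrt(7)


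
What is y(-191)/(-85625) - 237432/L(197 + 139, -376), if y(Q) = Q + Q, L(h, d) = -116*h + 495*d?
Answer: 850670903/803076875 ≈ 1.0593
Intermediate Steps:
y(Q) = 2*Q
y(-191)/(-85625) - 237432/L(197 + 139, -376) = (2*(-191))/(-85625) - 237432/(-116*(197 + 139) + 495*(-376)) = -382*(-1/85625) - 237432/(-116*336 - 186120) = 382/85625 - 237432/(-38976 - 186120) = 382/85625 - 237432/(-225096) = 382/85625 - 237432*(-1/225096) = 382/85625 + 9893/9379 = 850670903/803076875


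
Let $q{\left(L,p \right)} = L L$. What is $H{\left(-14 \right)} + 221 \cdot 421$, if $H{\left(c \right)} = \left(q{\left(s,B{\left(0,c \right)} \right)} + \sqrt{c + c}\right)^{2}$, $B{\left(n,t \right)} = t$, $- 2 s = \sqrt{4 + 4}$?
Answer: $93017 + 8 i \sqrt{7} \approx 93017.0 + 21.166 i$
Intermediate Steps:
$s = - \sqrt{2}$ ($s = - \frac{\sqrt{4 + 4}}{2} = - \frac{\sqrt{8}}{2} = - \frac{2 \sqrt{2}}{2} = - \sqrt{2} \approx -1.4142$)
$q{\left(L,p \right)} = L^{2}$
$H{\left(c \right)} = \left(2 + \sqrt{2} \sqrt{c}\right)^{2}$ ($H{\left(c \right)} = \left(\left(- \sqrt{2}\right)^{2} + \sqrt{c + c}\right)^{2} = \left(2 + \sqrt{2 c}\right)^{2} = \left(2 + \sqrt{2} \sqrt{c}\right)^{2}$)
$H{\left(-14 \right)} + 221 \cdot 421 = \left(2 + \sqrt{2} \sqrt{-14}\right)^{2} + 221 \cdot 421 = \left(2 + \sqrt{2} i \sqrt{14}\right)^{2} + 93041 = \left(2 + 2 i \sqrt{7}\right)^{2} + 93041 = 93041 + \left(2 + 2 i \sqrt{7}\right)^{2}$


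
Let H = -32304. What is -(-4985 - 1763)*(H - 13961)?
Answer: -312196220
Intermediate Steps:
-(-4985 - 1763)*(H - 13961) = -(-4985 - 1763)*(-32304 - 13961) = -(-6748)*(-46265) = -1*312196220 = -312196220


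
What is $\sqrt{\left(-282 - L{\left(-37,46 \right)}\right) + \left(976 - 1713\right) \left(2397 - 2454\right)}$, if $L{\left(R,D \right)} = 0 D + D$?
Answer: $\sqrt{41681} \approx 204.16$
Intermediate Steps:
$L{\left(R,D \right)} = D$ ($L{\left(R,D \right)} = 0 + D = D$)
$\sqrt{\left(-282 - L{\left(-37,46 \right)}\right) + \left(976 - 1713\right) \left(2397 - 2454\right)} = \sqrt{\left(-282 - 46\right) + \left(976 - 1713\right) \left(2397 - 2454\right)} = \sqrt{\left(-282 - 46\right) - -42009} = \sqrt{-328 + 42009} = \sqrt{41681}$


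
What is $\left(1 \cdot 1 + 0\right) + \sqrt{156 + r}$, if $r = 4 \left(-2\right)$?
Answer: $1 + 2 \sqrt{37} \approx 13.166$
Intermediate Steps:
$r = -8$
$\left(1 \cdot 1 + 0\right) + \sqrt{156 + r} = \left(1 \cdot 1 + 0\right) + \sqrt{156 - 8} = \left(1 + 0\right) + \sqrt{148} = 1 + 2 \sqrt{37}$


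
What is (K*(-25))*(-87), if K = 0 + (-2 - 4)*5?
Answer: -65250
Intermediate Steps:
K = -30 (K = 0 - 6*5 = 0 - 30 = -30)
(K*(-25))*(-87) = -30*(-25)*(-87) = 750*(-87) = -65250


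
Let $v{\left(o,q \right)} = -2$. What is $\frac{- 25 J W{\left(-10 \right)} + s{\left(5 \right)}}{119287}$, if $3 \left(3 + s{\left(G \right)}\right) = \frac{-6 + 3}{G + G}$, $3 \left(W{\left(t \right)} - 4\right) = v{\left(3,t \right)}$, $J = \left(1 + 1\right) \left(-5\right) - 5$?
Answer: $\frac{12469}{1192870} \approx 0.010453$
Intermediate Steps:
$J = -15$ ($J = 2 \left(-5\right) - 5 = -10 - 5 = -15$)
$W{\left(t \right)} = \frac{10}{3}$ ($W{\left(t \right)} = 4 + \frac{1}{3} \left(-2\right) = 4 - \frac{2}{3} = \frac{10}{3}$)
$s{\left(G \right)} = -3 - \frac{1}{2 G}$ ($s{\left(G \right)} = -3 + \frac{\left(-6 + 3\right) \frac{1}{G + G}}{3} = -3 + \frac{\left(-3\right) \frac{1}{2 G}}{3} = -3 + \frac{\left(- \frac{3}{2}\right) \frac{1}{G}}{3} = -3 - \frac{1}{2 G}$)
$\frac{- 25 J W{\left(-10 \right)} + s{\left(5 \right)}}{119287} = \frac{\left(-25\right) \left(-15\right) \frac{10}{3} - \left(3 + \frac{1}{2 \cdot 5}\right)}{119287} = \left(375 \cdot \frac{10}{3} - \frac{31}{10}\right) \frac{1}{119287} = \left(1250 - \frac{31}{10}\right) \frac{1}{119287} = \frac{12469}{10} \cdot \frac{1}{119287} = \frac{12469}{1192870}$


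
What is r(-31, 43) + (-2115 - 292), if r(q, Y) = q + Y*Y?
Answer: -589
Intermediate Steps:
r(q, Y) = q + Y²
r(-31, 43) + (-2115 - 292) = (-31 + 43²) + (-2115 - 292) = (-31 + 1849) - 2407 = 1818 - 2407 = -589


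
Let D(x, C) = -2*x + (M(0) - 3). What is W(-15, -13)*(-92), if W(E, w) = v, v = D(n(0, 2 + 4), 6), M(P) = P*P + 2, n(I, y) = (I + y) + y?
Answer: 2300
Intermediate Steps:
n(I, y) = I + 2*y
M(P) = 2 + P² (M(P) = P² + 2 = 2 + P²)
D(x, C) = -1 - 2*x (D(x, C) = -2*x + ((2 + 0²) - 3) = -2*x + ((2 + 0) - 3) = -2*x + (2 - 3) = -2*x - 1 = -1 - 2*x)
v = -25 (v = -1 - 2*(0 + 2*(2 + 4)) = -1 - 2*(0 + 2*6) = -1 - 2*(0 + 12) = -1 - 2*12 = -1 - 24 = -25)
W(E, w) = -25
W(-15, -13)*(-92) = -25*(-92) = 2300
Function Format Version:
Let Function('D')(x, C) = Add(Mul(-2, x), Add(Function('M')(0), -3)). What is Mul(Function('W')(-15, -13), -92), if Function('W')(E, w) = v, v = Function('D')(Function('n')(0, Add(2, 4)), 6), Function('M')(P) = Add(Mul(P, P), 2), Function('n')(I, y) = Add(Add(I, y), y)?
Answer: 2300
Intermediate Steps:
Function('n')(I, y) = Add(I, Mul(2, y))
Function('M')(P) = Add(2, Pow(P, 2)) (Function('M')(P) = Add(Pow(P, 2), 2) = Add(2, Pow(P, 2)))
Function('D')(x, C) = Add(-1, Mul(-2, x)) (Function('D')(x, C) = Add(Mul(-2, x), Add(Add(2, Pow(0, 2)), -3)) = Add(Mul(-2, x), Add(Add(2, 0), -3)) = Add(Mul(-2, x), Add(2, -3)) = Add(Mul(-2, x), -1) = Add(-1, Mul(-2, x)))
v = -25 (v = Add(-1, Mul(-2, Add(0, Mul(2, Add(2, 4))))) = Add(-1, Mul(-2, Add(0, Mul(2, 6)))) = Add(-1, Mul(-2, Add(0, 12))) = Add(-1, Mul(-2, 12)) = Add(-1, -24) = -25)
Function('W')(E, w) = -25
Mul(Function('W')(-15, -13), -92) = Mul(-25, -92) = 2300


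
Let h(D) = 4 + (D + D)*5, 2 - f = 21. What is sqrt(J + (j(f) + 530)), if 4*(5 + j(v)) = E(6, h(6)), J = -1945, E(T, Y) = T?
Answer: I*sqrt(5674)/2 ≈ 37.663*I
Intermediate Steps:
f = -19 (f = 2 - 1*21 = 2 - 21 = -19)
h(D) = 4 + 10*D (h(D) = 4 + (2*D)*5 = 4 + 10*D)
j(v) = -7/2 (j(v) = -5 + (1/4)*6 = -5 + 3/2 = -7/2)
sqrt(J + (j(f) + 530)) = sqrt(-1945 + (-7/2 + 530)) = sqrt(-1945 + 1053/2) = sqrt(-2837/2) = I*sqrt(5674)/2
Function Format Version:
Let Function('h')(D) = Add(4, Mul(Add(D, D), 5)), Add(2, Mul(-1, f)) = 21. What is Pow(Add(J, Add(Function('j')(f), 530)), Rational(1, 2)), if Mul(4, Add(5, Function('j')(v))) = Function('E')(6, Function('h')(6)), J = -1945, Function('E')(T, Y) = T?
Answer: Mul(Rational(1, 2), I, Pow(5674, Rational(1, 2))) ≈ Mul(37.663, I)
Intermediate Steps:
f = -19 (f = Add(2, Mul(-1, 21)) = Add(2, -21) = -19)
Function('h')(D) = Add(4, Mul(10, D)) (Function('h')(D) = Add(4, Mul(Mul(2, D), 5)) = Add(4, Mul(10, D)))
Function('j')(v) = Rational(-7, 2) (Function('j')(v) = Add(-5, Mul(Rational(1, 4), 6)) = Add(-5, Rational(3, 2)) = Rational(-7, 2))
Pow(Add(J, Add(Function('j')(f), 530)), Rational(1, 2)) = Pow(Add(-1945, Add(Rational(-7, 2), 530)), Rational(1, 2)) = Pow(Add(-1945, Rational(1053, 2)), Rational(1, 2)) = Pow(Rational(-2837, 2), Rational(1, 2)) = Mul(Rational(1, 2), I, Pow(5674, Rational(1, 2)))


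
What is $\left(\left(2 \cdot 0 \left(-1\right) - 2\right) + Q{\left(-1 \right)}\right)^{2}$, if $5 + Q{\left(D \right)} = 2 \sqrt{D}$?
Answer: $45 - 28 i \approx 45.0 - 28.0 i$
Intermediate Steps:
$Q{\left(D \right)} = -5 + 2 \sqrt{D}$
$\left(\left(2 \cdot 0 \left(-1\right) - 2\right) + Q{\left(-1 \right)}\right)^{2} = \left(\left(2 \cdot 0 \left(-1\right) - 2\right) - \left(5 - 2 \sqrt{-1}\right)\right)^{2} = \left(\left(0 \left(-1\right) - 2\right) - \left(5 - 2 i\right)\right)^{2} = \left(\left(0 - 2\right) - \left(5 - 2 i\right)\right)^{2} = \left(-2 - \left(5 - 2 i\right)\right)^{2} = \left(-7 + 2 i\right)^{2}$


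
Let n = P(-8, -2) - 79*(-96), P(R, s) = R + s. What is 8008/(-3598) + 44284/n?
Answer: 3524330/973259 ≈ 3.6212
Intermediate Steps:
n = 7574 (n = (-8 - 2) - 79*(-96) = -10 + 7584 = 7574)
8008/(-3598) + 44284/n = 8008/(-3598) + 44284/7574 = 8008*(-1/3598) + 44284*(1/7574) = -572/257 + 22142/3787 = 3524330/973259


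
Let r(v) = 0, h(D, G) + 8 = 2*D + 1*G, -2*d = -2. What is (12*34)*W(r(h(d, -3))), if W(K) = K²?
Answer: 0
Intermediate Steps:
d = 1 (d = -½*(-2) = 1)
h(D, G) = -8 + G + 2*D (h(D, G) = -8 + (2*D + 1*G) = -8 + (2*D + G) = -8 + (G + 2*D) = -8 + G + 2*D)
(12*34)*W(r(h(d, -3))) = (12*34)*0² = 408*0 = 0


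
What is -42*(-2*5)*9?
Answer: 3780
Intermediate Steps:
-42*(-2*5)*9 = -(-420)*9 = -42*(-90) = 3780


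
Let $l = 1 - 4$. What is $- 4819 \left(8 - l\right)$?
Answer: $-53009$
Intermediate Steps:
$l = -3$ ($l = 1 - 4 = -3$)
$- 4819 \left(8 - l\right) = - 4819 \left(8 - -3\right) = - 4819 \left(8 + 3\right) = \left(-4819\right) 11 = -53009$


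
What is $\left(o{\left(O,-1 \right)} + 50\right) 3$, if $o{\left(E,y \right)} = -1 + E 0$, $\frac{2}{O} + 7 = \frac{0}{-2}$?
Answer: $147$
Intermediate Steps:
$O = - \frac{2}{7}$ ($O = \frac{2}{-7 + \frac{0}{-2}} = \frac{2}{-7 + 0 \left(- \frac{1}{2}\right)} = \frac{2}{-7 + 0} = \frac{2}{-7} = 2 \left(- \frac{1}{7}\right) = - \frac{2}{7} \approx -0.28571$)
$o{\left(E,y \right)} = -1$ ($o{\left(E,y \right)} = -1 + 0 = -1$)
$\left(o{\left(O,-1 \right)} + 50\right) 3 = \left(-1 + 50\right) 3 = 49 \cdot 3 = 147$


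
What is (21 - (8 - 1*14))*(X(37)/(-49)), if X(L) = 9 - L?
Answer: 108/7 ≈ 15.429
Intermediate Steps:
(21 - (8 - 1*14))*(X(37)/(-49)) = (21 - (8 - 1*14))*((9 - 1*37)/(-49)) = (21 - (8 - 14))*((9 - 37)*(-1/49)) = (21 - 1*(-6))*(-28*(-1/49)) = (21 + 6)*(4/7) = 27*(4/7) = 108/7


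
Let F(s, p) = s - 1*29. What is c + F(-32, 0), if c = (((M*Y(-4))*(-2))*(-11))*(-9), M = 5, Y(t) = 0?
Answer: -61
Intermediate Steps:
F(s, p) = -29 + s (F(s, p) = s - 29 = -29 + s)
c = 0 (c = (((5*0)*(-2))*(-11))*(-9) = ((0*(-2))*(-11))*(-9) = (0*(-11))*(-9) = 0*(-9) = 0)
c + F(-32, 0) = 0 + (-29 - 32) = 0 - 61 = -61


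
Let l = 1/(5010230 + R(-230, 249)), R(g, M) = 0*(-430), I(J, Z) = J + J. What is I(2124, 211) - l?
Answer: 21283457039/5010230 ≈ 4248.0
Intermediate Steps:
I(J, Z) = 2*J
R(g, M) = 0
l = 1/5010230 (l = 1/(5010230 + 0) = 1/5010230 ≈ 1.9959e-7)
I(2124, 211) - l = 2*2124 - 1*1/5010230 = 4248 - 1/5010230 = 21283457039/5010230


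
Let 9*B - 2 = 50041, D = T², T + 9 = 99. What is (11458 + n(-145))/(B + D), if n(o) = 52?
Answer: 34530/40981 ≈ 0.84259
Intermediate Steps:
T = 90 (T = -9 + 99 = 90)
D = 8100 (D = 90² = 8100)
B = 16681/3 (B = 2/9 + (⅑)*50041 = 2/9 + 50041/9 = 16681/3 ≈ 5560.3)
(11458 + n(-145))/(B + D) = (11458 + 52)/(16681/3 + 8100) = 11510/(40981/3) = 11510*(3/40981) = 34530/40981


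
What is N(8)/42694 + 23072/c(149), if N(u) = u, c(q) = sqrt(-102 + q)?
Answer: 4/21347 + 23072*sqrt(47)/47 ≈ 3365.4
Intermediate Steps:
N(8)/42694 + 23072/c(149) = 8/42694 + 23072/(sqrt(-102 + 149)) = 8*(1/42694) + 23072/(sqrt(47)) = 4/21347 + 23072*(sqrt(47)/47) = 4/21347 + 23072*sqrt(47)/47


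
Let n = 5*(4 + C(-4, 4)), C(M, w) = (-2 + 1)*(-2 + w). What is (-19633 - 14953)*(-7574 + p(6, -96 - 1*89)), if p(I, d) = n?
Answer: 261608504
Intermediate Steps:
C(M, w) = 2 - w (C(M, w) = -(-2 + w) = 2 - w)
n = 10 (n = 5*(4 + (2 - 1*4)) = 5*(4 + (2 - 4)) = 5*(4 - 2) = 5*2 = 10)
p(I, d) = 10
(-19633 - 14953)*(-7574 + p(6, -96 - 1*89)) = (-19633 - 14953)*(-7574 + 10) = -34586*(-7564) = 261608504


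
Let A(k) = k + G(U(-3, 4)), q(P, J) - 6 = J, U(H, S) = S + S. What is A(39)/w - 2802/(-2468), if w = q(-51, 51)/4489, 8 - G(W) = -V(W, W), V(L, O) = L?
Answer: 304748287/70338 ≈ 4332.6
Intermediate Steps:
U(H, S) = 2*S
q(P, J) = 6 + J
G(W) = 8 + W (G(W) = 8 - (-1)*W = 8 + W)
A(k) = 16 + k (A(k) = k + (8 + 2*4) = k + (8 + 8) = k + 16 = 16 + k)
w = 57/4489 (w = (6 + 51)/4489 = 57*(1/4489) = 57/4489 ≈ 0.012698)
A(39)/w - 2802/(-2468) = (16 + 39)/(57/4489) - 2802/(-2468) = 55*(4489/57) - 2802*(-1/2468) = 246895/57 + 1401/1234 = 304748287/70338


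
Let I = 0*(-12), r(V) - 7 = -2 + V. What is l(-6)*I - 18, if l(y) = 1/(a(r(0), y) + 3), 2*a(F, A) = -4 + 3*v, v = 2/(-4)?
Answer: -18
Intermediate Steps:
v = -½ (v = 2*(-¼) = -½ ≈ -0.50000)
r(V) = 5 + V (r(V) = 7 + (-2 + V) = 5 + V)
a(F, A) = -11/4 (a(F, A) = (-4 + 3*(-½))/2 = (-4 - 3/2)/2 = (½)*(-11/2) = -11/4)
I = 0
l(y) = 4 (l(y) = 1/(-11/4 + 3) = 1/(¼) = 4)
l(-6)*I - 18 = 4*0 - 18 = 0 - 18 = -18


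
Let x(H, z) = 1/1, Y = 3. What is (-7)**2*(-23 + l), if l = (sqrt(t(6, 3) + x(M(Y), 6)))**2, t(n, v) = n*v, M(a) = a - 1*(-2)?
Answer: -196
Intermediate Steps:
M(a) = 2 + a (M(a) = a + 2 = 2 + a)
x(H, z) = 1
l = 19 (l = (sqrt(6*3 + 1))**2 = (sqrt(18 + 1))**2 = (sqrt(19))**2 = 19)
(-7)**2*(-23 + l) = (-7)**2*(-23 + 19) = 49*(-4) = -196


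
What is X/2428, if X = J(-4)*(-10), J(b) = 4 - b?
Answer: -20/607 ≈ -0.032949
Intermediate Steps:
X = -80 (X = (4 - 1*(-4))*(-10) = (4 + 4)*(-10) = 8*(-10) = -80)
X/2428 = -80/2428 = (1/2428)*(-80) = -20/607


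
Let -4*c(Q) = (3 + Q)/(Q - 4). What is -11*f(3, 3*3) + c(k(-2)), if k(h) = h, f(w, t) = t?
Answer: -2375/24 ≈ -98.958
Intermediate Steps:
c(Q) = -(3 + Q)/(4*(-4 + Q)) (c(Q) = -(3 + Q)/(4*(Q - 4)) = -(3 + Q)/(4*(-4 + Q)))
-11*f(3, 3*3) + c(k(-2)) = -33*3 + (-3 - 1*(-2))/(4*(-4 - 2)) = -11*9 + (¼)*(-3 + 2)/(-6) = -99 + (¼)*(-⅙)*(-1) = -99 + 1/24 = -2375/24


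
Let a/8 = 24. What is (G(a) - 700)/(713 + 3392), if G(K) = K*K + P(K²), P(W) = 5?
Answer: 36169/4105 ≈ 8.8110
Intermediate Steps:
a = 192 (a = 8*24 = 192)
G(K) = 5 + K² (G(K) = K*K + 5 = K² + 5 = 5 + K²)
(G(a) - 700)/(713 + 3392) = ((5 + 192²) - 700)/(713 + 3392) = ((5 + 36864) - 700)/4105 = (36869 - 700)*(1/4105) = 36169*(1/4105) = 36169/4105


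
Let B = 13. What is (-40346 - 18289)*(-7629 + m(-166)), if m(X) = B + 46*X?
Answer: 894301020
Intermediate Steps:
m(X) = 13 + 46*X
(-40346 - 18289)*(-7629 + m(-166)) = (-40346 - 18289)*(-7629 + (13 + 46*(-166))) = -58635*(-7629 + (13 - 7636)) = -58635*(-7629 - 7623) = -58635*(-15252) = 894301020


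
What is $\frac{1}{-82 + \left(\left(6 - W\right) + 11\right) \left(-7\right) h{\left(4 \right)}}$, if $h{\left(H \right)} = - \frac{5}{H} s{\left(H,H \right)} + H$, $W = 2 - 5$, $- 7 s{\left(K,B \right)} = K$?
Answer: $- \frac{1}{742} \approx -0.0013477$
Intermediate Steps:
$s{\left(K,B \right)} = - \frac{K}{7}$
$W = -3$ ($W = 2 - 5 = -3$)
$h{\left(H \right)} = \frac{5}{7} + H$ ($h{\left(H \right)} = - \frac{5}{H} \left(- \frac{H}{7}\right) + H = \frac{5}{7} + H$)
$\frac{1}{-82 + \left(\left(6 - W\right) + 11\right) \left(-7\right) h{\left(4 \right)}} = \frac{1}{-82 + \left(\left(6 - -3\right) + 11\right) \left(-7\right) \left(\frac{5}{7} + 4\right)} = \frac{1}{-82 + \left(\left(6 + 3\right) + 11\right) \left(-7\right) \frac{33}{7}} = \frac{1}{-82 + \left(9 + 11\right) \left(-7\right) \frac{33}{7}} = \frac{1}{-82 + 20 \left(-7\right) \frac{33}{7}} = \frac{1}{-82 - 660} = \frac{1}{-742} = - \frac{1}{742}$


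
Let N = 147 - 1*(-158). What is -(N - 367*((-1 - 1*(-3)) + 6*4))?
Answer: 9237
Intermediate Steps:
N = 305 (N = 147 + 158 = 305)
-(N - 367*((-1 - 1*(-3)) + 6*4)) = -(305 - 367*((-1 - 1*(-3)) + 6*4)) = -(305 - 367*((-1 + 3) + 24)) = -(305 - 367*(2 + 24)) = -(305 - 367*26) = -(305 - 9542) = -1*(-9237) = 9237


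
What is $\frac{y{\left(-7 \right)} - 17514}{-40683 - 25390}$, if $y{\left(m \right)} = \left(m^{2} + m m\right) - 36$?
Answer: $\frac{17452}{66073} \approx 0.26413$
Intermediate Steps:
$y{\left(m \right)} = -36 + 2 m^{2}$ ($y{\left(m \right)} = \left(m^{2} + m^{2}\right) - 36 = 2 m^{2} - 36 = -36 + 2 m^{2}$)
$\frac{y{\left(-7 \right)} - 17514}{-40683 - 25390} = \frac{\left(-36 + 2 \left(-7\right)^{2}\right) - 17514}{-40683 - 25390} = \frac{\left(-36 + 2 \cdot 49\right) - 17514}{-66073} = \left(\left(-36 + 98\right) - 17514\right) \left(- \frac{1}{66073}\right) = \left(62 - 17514\right) \left(- \frac{1}{66073}\right) = \left(-17452\right) \left(- \frac{1}{66073}\right) = \frac{17452}{66073}$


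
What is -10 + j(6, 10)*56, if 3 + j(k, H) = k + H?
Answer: 718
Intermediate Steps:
j(k, H) = -3 + H + k (j(k, H) = -3 + (k + H) = -3 + (H + k) = -3 + H + k)
-10 + j(6, 10)*56 = -10 + (-3 + 10 + 6)*56 = -10 + 13*56 = -10 + 728 = 718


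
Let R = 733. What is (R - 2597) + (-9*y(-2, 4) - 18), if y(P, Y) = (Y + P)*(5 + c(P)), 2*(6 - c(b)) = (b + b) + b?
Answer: -2134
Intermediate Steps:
c(b) = 6 - 3*b/2 (c(b) = 6 - ((b + b) + b)/2 = 6 - (2*b + b)/2 = 6 - 3*b/2)
y(P, Y) = (11 - 3*P/2)*(P + Y) (y(P, Y) = (Y + P)*(5 + (6 - 3*P/2)) = (P + Y)*(11 - 3*P/2) = (11 - 3*P/2)*(P + Y))
(R - 2597) + (-9*y(-2, 4) - 18) = (733 - 2597) + (-9*(11*(-2) + 11*4 - 3/2*(-2)² - 3/2*(-2)*4) - 18) = -1864 + (-9*(-22 + 44 - 3/2*4 + 12) - 18) = -1864 + (-9*(-22 + 44 - 6 + 12) - 18) = -1864 + (-9*28 - 18) = -1864 + (-252 - 18) = -1864 - 270 = -2134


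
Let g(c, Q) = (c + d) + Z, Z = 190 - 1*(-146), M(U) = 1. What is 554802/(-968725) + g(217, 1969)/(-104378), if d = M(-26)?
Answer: -29222898403/50556789025 ≈ -0.57802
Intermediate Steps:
Z = 336 (Z = 190 + 146 = 336)
d = 1
g(c, Q) = 337 + c (g(c, Q) = (c + 1) + 336 = (1 + c) + 336 = 337 + c)
554802/(-968725) + g(217, 1969)/(-104378) = 554802/(-968725) + (337 + 217)/(-104378) = 554802*(-1/968725) + 554*(-1/104378) = -554802/968725 - 277/52189 = -29222898403/50556789025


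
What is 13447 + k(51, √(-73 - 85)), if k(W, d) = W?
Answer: 13498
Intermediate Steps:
13447 + k(51, √(-73 - 85)) = 13447 + 51 = 13498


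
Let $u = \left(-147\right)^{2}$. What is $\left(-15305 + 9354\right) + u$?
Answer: $15658$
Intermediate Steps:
$u = 21609$
$\left(-15305 + 9354\right) + u = \left(-15305 + 9354\right) + 21609 = -5951 + 21609 = 15658$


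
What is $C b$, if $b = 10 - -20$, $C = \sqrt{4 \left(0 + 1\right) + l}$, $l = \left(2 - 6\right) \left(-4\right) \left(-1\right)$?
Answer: $60 i \sqrt{3} \approx 103.92 i$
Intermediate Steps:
$l = -16$ ($l = \left(2 - 6\right) \left(-4\right) \left(-1\right) = \left(-4\right) \left(-4\right) \left(-1\right) = 16 \left(-1\right) = -16$)
$C = 2 i \sqrt{3}$ ($C = \sqrt{4 \left(0 + 1\right) - 16} = \sqrt{4 \cdot 1 - 16} = \sqrt{4 - 16} = \sqrt{-12} = 2 i \sqrt{3} \approx 3.4641 i$)
$b = 30$ ($b = 10 + 20 = 30$)
$C b = 2 i \sqrt{3} \cdot 30 = 60 i \sqrt{3}$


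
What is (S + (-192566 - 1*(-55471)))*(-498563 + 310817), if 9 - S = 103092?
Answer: 45092458788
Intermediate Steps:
S = -103083 (S = 9 - 1*103092 = 9 - 103092 = -103083)
(S + (-192566 - 1*(-55471)))*(-498563 + 310817) = (-103083 + (-192566 - 1*(-55471)))*(-498563 + 310817) = (-103083 + (-192566 + 55471))*(-187746) = (-103083 - 137095)*(-187746) = -240178*(-187746) = 45092458788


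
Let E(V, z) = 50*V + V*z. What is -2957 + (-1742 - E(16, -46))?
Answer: -4763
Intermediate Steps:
-2957 + (-1742 - E(16, -46)) = -2957 + (-1742 - 16*(50 - 46)) = -2957 + (-1742 - 16*4) = -2957 + (-1742 - 1*64) = -2957 + (-1742 - 64) = -2957 - 1806 = -4763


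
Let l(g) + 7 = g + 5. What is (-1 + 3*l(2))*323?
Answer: -323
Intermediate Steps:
l(g) = -2 + g (l(g) = -7 + (g + 5) = -7 + (5 + g) = -2 + g)
(-1 + 3*l(2))*323 = (-1 + 3*(-2 + 2))*323 = (-1 + 3*0)*323 = (-1 + 0)*323 = -1*323 = -323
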